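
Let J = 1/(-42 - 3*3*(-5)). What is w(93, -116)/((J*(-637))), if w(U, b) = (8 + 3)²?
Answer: -363/637 ≈ -0.56986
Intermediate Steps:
w(U, b) = 121 (w(U, b) = 11² = 121)
J = ⅓ (J = 1/(-42 - 9*(-5)) = 1/(-42 + 45) = 1/3 = ⅓ ≈ 0.33333)
w(93, -116)/((J*(-637))) = 121/(((⅓)*(-637))) = 121/(-637/3) = 121*(-3/637) = -363/637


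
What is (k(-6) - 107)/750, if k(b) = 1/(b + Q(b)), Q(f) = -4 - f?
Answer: -143/1000 ≈ -0.14300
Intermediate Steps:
k(b) = -1/4 (k(b) = 1/(b + (-4 - b)) = 1/(-4) = -1/4)
(k(-6) - 107)/750 = (-1/4 - 107)/750 = -429/4*1/750 = -143/1000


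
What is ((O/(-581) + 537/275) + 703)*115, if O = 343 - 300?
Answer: 2590305931/31955 ≈ 81061.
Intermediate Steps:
O = 43
((O/(-581) + 537/275) + 703)*115 = ((43/(-581) + 537/275) + 703)*115 = ((43*(-1/581) + 537*(1/275)) + 703)*115 = ((-43/581 + 537/275) + 703)*115 = (300172/159775 + 703)*115 = (112621997/159775)*115 = 2590305931/31955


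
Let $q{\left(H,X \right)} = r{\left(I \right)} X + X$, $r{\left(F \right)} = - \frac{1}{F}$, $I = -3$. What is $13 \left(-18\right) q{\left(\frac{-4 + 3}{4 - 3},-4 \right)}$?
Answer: $1248$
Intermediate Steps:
$q{\left(H,X \right)} = \frac{4 X}{3}$ ($q{\left(H,X \right)} = - \frac{1}{-3} X + X = \left(-1\right) \left(- \frac{1}{3}\right) X + X = \frac{X}{3} + X = \frac{4 X}{3}$)
$13 \left(-18\right) q{\left(\frac{-4 + 3}{4 - 3},-4 \right)} = 13 \left(-18\right) \frac{4}{3} \left(-4\right) = \left(-234\right) \left(- \frac{16}{3}\right) = 1248$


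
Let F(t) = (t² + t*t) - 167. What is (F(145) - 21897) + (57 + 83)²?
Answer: 39586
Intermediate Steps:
F(t) = -167 + 2*t² (F(t) = (t² + t²) - 167 = 2*t² - 167 = -167 + 2*t²)
(F(145) - 21897) + (57 + 83)² = ((-167 + 2*145²) - 21897) + (57 + 83)² = ((-167 + 2*21025) - 21897) + 140² = ((-167 + 42050) - 21897) + 19600 = (41883 - 21897) + 19600 = 19986 + 19600 = 39586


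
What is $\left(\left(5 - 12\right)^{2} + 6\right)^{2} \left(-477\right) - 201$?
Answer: $-1443126$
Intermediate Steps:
$\left(\left(5 - 12\right)^{2} + 6\right)^{2} \left(-477\right) - 201 = \left(\left(-7\right)^{2} + 6\right)^{2} \left(-477\right) - 201 = \left(49 + 6\right)^{2} \left(-477\right) - 201 = 55^{2} \left(-477\right) - 201 = 3025 \left(-477\right) - 201 = -1442925 - 201 = -1443126$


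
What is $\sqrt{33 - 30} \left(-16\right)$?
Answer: $- 16 \sqrt{3} \approx -27.713$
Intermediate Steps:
$\sqrt{33 - 30} \left(-16\right) = \sqrt{3} \left(-16\right) = - 16 \sqrt{3}$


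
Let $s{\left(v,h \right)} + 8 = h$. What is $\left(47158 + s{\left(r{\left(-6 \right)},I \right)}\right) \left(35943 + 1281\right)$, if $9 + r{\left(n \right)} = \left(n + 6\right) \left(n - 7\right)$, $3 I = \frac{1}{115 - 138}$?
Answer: $\frac{40367554392}{23} \approx 1.7551 \cdot 10^{9}$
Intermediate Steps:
$I = - \frac{1}{69}$ ($I = \frac{1}{3 \left(115 - 138\right)} = \frac{1}{3 \left(-23\right)} = \frac{1}{3} \left(- \frac{1}{23}\right) = - \frac{1}{69} \approx -0.014493$)
$r{\left(n \right)} = -9 + \left(-7 + n\right) \left(6 + n\right)$ ($r{\left(n \right)} = -9 + \left(n + 6\right) \left(n - 7\right) = -9 + \left(6 + n\right) \left(-7 + n\right) = -9 + \left(-7 + n\right) \left(6 + n\right)$)
$s{\left(v,h \right)} = -8 + h$
$\left(47158 + s{\left(r{\left(-6 \right)},I \right)}\right) \left(35943 + 1281\right) = \left(47158 - \frac{553}{69}\right) \left(35943 + 1281\right) = \left(47158 - \frac{553}{69}\right) 37224 = \frac{3253349}{69} \cdot 37224 = \frac{40367554392}{23}$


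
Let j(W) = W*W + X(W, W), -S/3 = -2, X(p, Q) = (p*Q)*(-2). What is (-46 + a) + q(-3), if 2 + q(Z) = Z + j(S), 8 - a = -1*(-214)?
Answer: -293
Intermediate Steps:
X(p, Q) = -2*Q*p (X(p, Q) = (Q*p)*(-2) = -2*Q*p)
S = 6 (S = -3*(-2) = 6)
a = -206 (a = 8 - (-1)*(-214) = 8 - 1*214 = 8 - 214 = -206)
j(W) = -W**2 (j(W) = W*W - 2*W*W = W**2 - 2*W**2 = -W**2)
q(Z) = -38 + Z (q(Z) = -2 + (Z - 1*6**2) = -2 + (Z - 1*36) = -2 + (Z - 36) = -2 + (-36 + Z) = -38 + Z)
(-46 + a) + q(-3) = (-46 - 206) + (-38 - 3) = -252 - 41 = -293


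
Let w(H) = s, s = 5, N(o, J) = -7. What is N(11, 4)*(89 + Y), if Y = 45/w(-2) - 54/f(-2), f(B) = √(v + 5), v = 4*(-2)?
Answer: -686 - 126*I*√3 ≈ -686.0 - 218.24*I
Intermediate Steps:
v = -8
f(B) = I*√3 (f(B) = √(-8 + 5) = √(-3) = I*√3)
w(H) = 5
Y = 9 + 18*I*√3 (Y = 45/5 - 54*(-I*√3/3) = 45*(⅕) - (-18)*I*√3 = 9 + 18*I*√3 ≈ 9.0 + 31.177*I)
N(11, 4)*(89 + Y) = -7*(89 + (9 + 18*I*√3)) = -7*(98 + 18*I*√3) = -686 - 126*I*√3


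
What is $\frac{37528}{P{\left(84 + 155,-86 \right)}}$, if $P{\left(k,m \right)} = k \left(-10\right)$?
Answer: $- \frac{18764}{1195} \approx -15.702$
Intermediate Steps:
$P{\left(k,m \right)} = - 10 k$
$\frac{37528}{P{\left(84 + 155,-86 \right)}} = \frac{37528}{\left(-10\right) \left(84 + 155\right)} = \frac{37528}{\left(-10\right) 239} = \frac{37528}{-2390} = 37528 \left(- \frac{1}{2390}\right) = - \frac{18764}{1195}$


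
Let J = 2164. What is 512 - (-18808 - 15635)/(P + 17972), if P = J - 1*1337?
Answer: 9659531/18799 ≈ 513.83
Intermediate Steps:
P = 827 (P = 2164 - 1*1337 = 2164 - 1337 = 827)
512 - (-18808 - 15635)/(P + 17972) = 512 - (-18808 - 15635)/(827 + 17972) = 512 - (-34443)/18799 = 512 - 1*(-34443/18799) = 512 + 34443/18799 = 9659531/18799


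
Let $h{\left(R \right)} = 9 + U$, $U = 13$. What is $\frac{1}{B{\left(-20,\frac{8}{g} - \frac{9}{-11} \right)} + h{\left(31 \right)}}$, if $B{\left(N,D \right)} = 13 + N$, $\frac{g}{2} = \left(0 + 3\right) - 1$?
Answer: $\frac{1}{15} \approx 0.066667$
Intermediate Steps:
$g = 4$ ($g = 2 \left(\left(0 + 3\right) - 1\right) = 2 \left(3 - 1\right) = 2 \cdot 2 = 4$)
$h{\left(R \right)} = 22$ ($h{\left(R \right)} = 9 + 13 = 22$)
$\frac{1}{B{\left(-20,\frac{8}{g} - \frac{9}{-11} \right)} + h{\left(31 \right)}} = \frac{1}{\left(13 - 20\right) + 22} = \frac{1}{-7 + 22} = \frac{1}{15}$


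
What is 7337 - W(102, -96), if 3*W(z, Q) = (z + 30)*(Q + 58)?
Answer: 9009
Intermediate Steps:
W(z, Q) = (30 + z)*(58 + Q)/3 (W(z, Q) = ((z + 30)*(Q + 58))/3 = ((30 + z)*(58 + Q))/3 = (30 + z)*(58 + Q)/3)
7337 - W(102, -96) = 7337 - (580 + 10*(-96) + (58/3)*102 + (⅓)*(-96)*102) = 7337 - (580 - 960 + 1972 - 3264) = 7337 - 1*(-1672) = 7337 + 1672 = 9009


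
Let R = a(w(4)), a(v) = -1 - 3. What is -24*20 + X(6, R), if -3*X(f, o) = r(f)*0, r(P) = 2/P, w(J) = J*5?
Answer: -480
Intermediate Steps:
w(J) = 5*J
a(v) = -4
R = -4
X(f, o) = 0 (X(f, o) = -2/f*0/3 = -⅓*0 = 0)
-24*20 + X(6, R) = -24*20 + 0 = -480 + 0 = -480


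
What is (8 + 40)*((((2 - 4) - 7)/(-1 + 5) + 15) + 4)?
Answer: 804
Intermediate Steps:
(8 + 40)*((((2 - 4) - 7)/(-1 + 5) + 15) + 4) = 48*(((-2 - 7)/4 + 15) + 4) = 48*((-9*1/4 + 15) + 4) = 48*((-9/4 + 15) + 4) = 48*(51/4 + 4) = 48*(67/4) = 804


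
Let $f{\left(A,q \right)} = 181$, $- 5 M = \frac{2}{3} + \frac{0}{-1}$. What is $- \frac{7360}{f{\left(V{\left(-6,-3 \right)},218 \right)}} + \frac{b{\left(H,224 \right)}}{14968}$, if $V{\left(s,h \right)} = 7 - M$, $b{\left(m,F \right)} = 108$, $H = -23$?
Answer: $- \frac{27536233}{677302} \approx -40.656$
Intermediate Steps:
$M = - \frac{2}{15}$ ($M = - \frac{\frac{2}{3} + \frac{0}{-1}}{5} = - \frac{2 \cdot \frac{1}{3} + 0 \left(-1\right)}{5} = - \frac{\frac{2}{3} + 0}{5} = \left(- \frac{1}{5}\right) \frac{2}{3} = - \frac{2}{15} \approx -0.13333$)
$V{\left(s,h \right)} = \frac{107}{15}$ ($V{\left(s,h \right)} = 7 - - \frac{2}{15} = 7 + \frac{2}{15} = \frac{107}{15}$)
$- \frac{7360}{f{\left(V{\left(-6,-3 \right)},218 \right)}} + \frac{b{\left(H,224 \right)}}{14968} = - \frac{7360}{181} + \frac{108}{14968} = \left(-7360\right) \frac{1}{181} + 108 \cdot \frac{1}{14968} = - \frac{7360}{181} + \frac{27}{3742} = - \frac{27536233}{677302}$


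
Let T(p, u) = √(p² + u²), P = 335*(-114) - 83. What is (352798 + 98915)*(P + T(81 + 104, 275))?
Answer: -17288411649 + 29361345*√26 ≈ -1.7139e+10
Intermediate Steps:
P = -38273 (P = -38190 - 83 = -38273)
(352798 + 98915)*(P + T(81 + 104, 275)) = (352798 + 98915)*(-38273 + √((81 + 104)² + 275²)) = 451713*(-38273 + √(185² + 75625)) = 451713*(-38273 + √(34225 + 75625)) = 451713*(-38273 + √109850) = 451713*(-38273 + 65*√26) = -17288411649 + 29361345*√26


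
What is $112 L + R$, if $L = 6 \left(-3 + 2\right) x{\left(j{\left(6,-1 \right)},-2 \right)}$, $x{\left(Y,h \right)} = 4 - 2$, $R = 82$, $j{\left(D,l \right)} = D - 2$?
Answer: $-1262$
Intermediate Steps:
$j{\left(D,l \right)} = -2 + D$
$x{\left(Y,h \right)} = 2$ ($x{\left(Y,h \right)} = 4 - 2 = 2$)
$L = -12$ ($L = 6 \left(-3 + 2\right) 2 = 6 \left(-1\right) 2 = \left(-6\right) 2 = -12$)
$112 L + R = 112 \left(-12\right) + 82 = -1344 + 82 = -1262$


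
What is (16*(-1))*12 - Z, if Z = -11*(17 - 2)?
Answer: -27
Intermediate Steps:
Z = -165 (Z = -11*15 = -165)
(16*(-1))*12 - Z = (16*(-1))*12 - 1*(-165) = -16*12 + 165 = -192 + 165 = -27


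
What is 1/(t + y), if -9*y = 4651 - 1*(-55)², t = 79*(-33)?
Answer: -3/8363 ≈ -0.00035872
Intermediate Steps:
t = -2607
y = -542/3 (y = -(4651 - 1*(-55)²)/9 = -(4651 - 1*3025)/9 = -(4651 - 3025)/9 = -⅑*1626 = -542/3 ≈ -180.67)
1/(t + y) = 1/(-2607 - 542/3) = 1/(-8363/3) = -3/8363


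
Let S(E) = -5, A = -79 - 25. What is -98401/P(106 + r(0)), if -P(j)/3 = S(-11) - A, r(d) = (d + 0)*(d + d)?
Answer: 98401/297 ≈ 331.32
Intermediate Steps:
A = -104
r(d) = 2*d**2 (r(d) = d*(2*d) = 2*d**2)
P(j) = -297 (P(j) = -3*(-5 - 1*(-104)) = -3*(-5 + 104) = -3*99 = -297)
-98401/P(106 + r(0)) = -98401/(-297) = -98401*(-1/297) = 98401/297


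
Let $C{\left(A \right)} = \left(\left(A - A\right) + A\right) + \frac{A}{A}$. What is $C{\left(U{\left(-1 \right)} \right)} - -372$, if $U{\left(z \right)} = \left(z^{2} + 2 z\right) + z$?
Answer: $371$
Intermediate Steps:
$U{\left(z \right)} = z^{2} + 3 z$
$C{\left(A \right)} = 1 + A$ ($C{\left(A \right)} = \left(0 + A\right) + 1 = A + 1 = 1 + A$)
$C{\left(U{\left(-1 \right)} \right)} - -372 = \left(1 - \left(3 - 1\right)\right) - -372 = \left(1 - 2\right) + 372 = -1 + 372 = 371$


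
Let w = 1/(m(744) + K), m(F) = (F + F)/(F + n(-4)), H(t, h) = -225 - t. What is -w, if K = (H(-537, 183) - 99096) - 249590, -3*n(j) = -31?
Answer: 73/25431158 ≈ 2.8705e-6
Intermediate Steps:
n(j) = 31/3 (n(j) = -1/3*(-31) = 31/3)
m(F) = 2*F/(31/3 + F) (m(F) = (F + F)/(F + 31/3) = (2*F)/(31/3 + F) = 2*F/(31/3 + F))
K = -348374 (K = ((-225 - 1*(-537)) - 99096) - 249590 = ((-225 + 537) - 99096) - 249590 = (312 - 99096) - 249590 = -98784 - 249590 = -348374)
w = -73/25431158 (w = 1/(6*744/(31 + 3*744) - 348374) = 1/(6*744/(31 + 2232) - 348374) = 1/(6*744/2263 - 348374) = 1/(6*744*(1/2263) - 348374) = 1/(144/73 - 348374) = 1/(-25431158/73) = -73/25431158 ≈ -2.8705e-6)
-w = -1*(-73/25431158) = 73/25431158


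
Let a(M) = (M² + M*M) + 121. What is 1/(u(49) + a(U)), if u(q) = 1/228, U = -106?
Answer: 228/5151205 ≈ 4.4262e-5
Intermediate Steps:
a(M) = 121 + 2*M² (a(M) = (M² + M²) + 121 = 2*M² + 121 = 121 + 2*M²)
u(q) = 1/228
1/(u(49) + a(U)) = 1/(1/228 + (121 + 2*(-106)²)) = 1/(1/228 + (121 + 2*11236)) = 1/(1/228 + (121 + 22472)) = 1/(1/228 + 22593) = 1/(5151205/228) = 228/5151205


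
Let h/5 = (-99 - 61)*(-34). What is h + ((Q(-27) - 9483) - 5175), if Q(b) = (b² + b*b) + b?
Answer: 13973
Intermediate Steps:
Q(b) = b + 2*b² (Q(b) = (b² + b²) + b = 2*b² + b = b + 2*b²)
h = 27200 (h = 5*((-99 - 61)*(-34)) = 5*(-160*(-34)) = 5*5440 = 27200)
h + ((Q(-27) - 9483) - 5175) = 27200 + ((-27*(1 + 2*(-27)) - 9483) - 5175) = 27200 + ((-27*(1 - 54) - 9483) - 5175) = 27200 + ((-27*(-53) - 9483) - 5175) = 27200 + ((1431 - 9483) - 5175) = 27200 + (-8052 - 5175) = 27200 - 13227 = 13973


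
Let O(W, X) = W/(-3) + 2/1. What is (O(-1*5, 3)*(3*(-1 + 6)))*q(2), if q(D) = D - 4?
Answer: -110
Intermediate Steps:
q(D) = -4 + D
O(W, X) = 2 - W/3 (O(W, X) = W*(-⅓) + 2*1 = -W/3 + 2 = 2 - W/3)
(O(-1*5, 3)*(3*(-1 + 6)))*q(2) = ((2 - (-1)*5/3)*(3*(-1 + 6)))*(-4 + 2) = ((2 - ⅓*(-5))*(3*5))*(-2) = ((2 + 5/3)*15)*(-2) = ((11/3)*15)*(-2) = 55*(-2) = -110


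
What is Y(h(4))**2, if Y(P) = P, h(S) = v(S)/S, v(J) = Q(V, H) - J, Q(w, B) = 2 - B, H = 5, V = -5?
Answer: 49/16 ≈ 3.0625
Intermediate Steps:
v(J) = -3 - J (v(J) = (2 - 1*5) - J = (2 - 5) - J = -3 - J)
h(S) = (-3 - S)/S
Y(h(4))**2 = ((-3 - 1*4)/4)**2 = ((-3 - 4)/4)**2 = ((1/4)*(-7))**2 = (-7/4)**2 = 49/16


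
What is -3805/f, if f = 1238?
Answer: -3805/1238 ≈ -3.0735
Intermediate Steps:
-3805/f = -3805/1238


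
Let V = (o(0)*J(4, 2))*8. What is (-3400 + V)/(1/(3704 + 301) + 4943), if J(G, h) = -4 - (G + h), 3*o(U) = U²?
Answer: -3404250/4949179 ≈ -0.68784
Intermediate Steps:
o(U) = U²/3
J(G, h) = -4 - G - h (J(G, h) = -4 + (-G - h) = -4 - G - h)
V = 0 (V = (((⅓)*0²)*(-4 - 1*4 - 1*2))*8 = (((⅓)*0)*(-4 - 4 - 2))*8 = (0*(-10))*8 = 0*8 = 0)
(-3400 + V)/(1/(3704 + 301) + 4943) = (-3400 + 0)/(1/(3704 + 301) + 4943) = -3400/(1/4005 + 4943) = -3400/19796716/4005 = -3400*4005/19796716 = -3404250/4949179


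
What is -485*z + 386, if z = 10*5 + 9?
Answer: -28229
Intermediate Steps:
z = 59 (z = 50 + 9 = 59)
-485*z + 386 = -485*59 + 386 = -28615 + 386 = -28229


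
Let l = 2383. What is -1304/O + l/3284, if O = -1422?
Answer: 3835481/2334924 ≈ 1.6427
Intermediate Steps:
-1304/O + l/3284 = -1304/(-1422) + 2383/3284 = -1304*(-1/1422) + 2383*(1/3284) = 652/711 + 2383/3284 = 3835481/2334924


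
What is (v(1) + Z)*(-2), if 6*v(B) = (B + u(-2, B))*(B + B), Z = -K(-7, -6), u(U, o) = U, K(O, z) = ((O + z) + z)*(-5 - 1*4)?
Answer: 1028/3 ≈ 342.67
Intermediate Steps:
K(O, z) = -18*z - 9*O (K(O, z) = (O + 2*z)*(-5 - 4) = (O + 2*z)*(-9) = -18*z - 9*O)
Z = -171 (Z = -(-18*(-6) - 9*(-7)) = -(108 + 63) = -1*171 = -171)
v(B) = B*(-2 + B)/3 (v(B) = ((B - 2)*(B + B))/6 = ((-2 + B)*(2*B))/6 = (2*B*(-2 + B))/6 = B*(-2 + B)/3)
(v(1) + Z)*(-2) = ((1/3)*1*(-2 + 1) - 171)*(-2) = ((1/3)*1*(-1) - 171)*(-2) = (-1/3 - 171)*(-2) = -514/3*(-2) = 1028/3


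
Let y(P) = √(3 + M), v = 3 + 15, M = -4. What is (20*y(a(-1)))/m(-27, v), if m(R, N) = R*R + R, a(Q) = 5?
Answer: 10*I/351 ≈ 0.02849*I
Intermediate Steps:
v = 18
m(R, N) = R + R² (m(R, N) = R² + R = R + R²)
y(P) = I (y(P) = √(3 - 4) = √(-1) = I)
(20*y(a(-1)))/m(-27, v) = (20*I)/((-27*(1 - 27))) = (20*I)/((-27*(-26))) = (20*I)/702 = (20*I)*(1/702) = 10*I/351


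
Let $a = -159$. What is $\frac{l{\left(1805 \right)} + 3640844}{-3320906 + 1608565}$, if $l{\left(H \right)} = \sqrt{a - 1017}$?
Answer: $- \frac{3640844}{1712341} - \frac{14 i \sqrt{6}}{1712341} \approx -2.1262 - 2.0027 \cdot 10^{-5} i$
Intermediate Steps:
$l{\left(H \right)} = 14 i \sqrt{6}$ ($l{\left(H \right)} = \sqrt{-159 - 1017} = \sqrt{-1176} = 14 i \sqrt{6}$)
$\frac{l{\left(1805 \right)} + 3640844}{-3320906 + 1608565} = \frac{14 i \sqrt{6} + 3640844}{-3320906 + 1608565} = \frac{3640844 + 14 i \sqrt{6}}{-1712341} = \left(3640844 + 14 i \sqrt{6}\right) \left(- \frac{1}{1712341}\right) = - \frac{3640844}{1712341} - \frac{14 i \sqrt{6}}{1712341}$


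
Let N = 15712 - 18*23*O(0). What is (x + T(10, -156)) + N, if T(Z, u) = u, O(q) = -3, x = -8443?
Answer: 8355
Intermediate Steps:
N = 16954 (N = 15712 - 18*23*(-3) = 15712 - 414*(-3) = 15712 - 1*(-1242) = 15712 + 1242 = 16954)
(x + T(10, -156)) + N = (-8443 - 156) + 16954 = -8599 + 16954 = 8355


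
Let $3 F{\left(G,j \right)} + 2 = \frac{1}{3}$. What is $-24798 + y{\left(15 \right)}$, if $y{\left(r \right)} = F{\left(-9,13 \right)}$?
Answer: $- \frac{223187}{9} \approx -24799.0$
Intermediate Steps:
$F{\left(G,j \right)} = - \frac{5}{9}$ ($F{\left(G,j \right)} = - \frac{2}{3} + \frac{1}{3 \cdot 3} = - \frac{2}{3} + \frac{1}{3} \cdot \frac{1}{3} = - \frac{2}{3} + \frac{1}{9} = - \frac{5}{9}$)
$y{\left(r \right)} = - \frac{5}{9}$
$-24798 + y{\left(15 \right)} = -24798 - \frac{5}{9} = - \frac{223187}{9}$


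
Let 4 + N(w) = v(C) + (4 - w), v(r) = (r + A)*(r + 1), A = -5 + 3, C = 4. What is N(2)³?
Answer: 512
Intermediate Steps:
A = -2
v(r) = (1 + r)*(-2 + r) (v(r) = (r - 2)*(r + 1) = (-2 + r)*(1 + r) = (1 + r)*(-2 + r))
N(w) = 10 - w (N(w) = -4 + ((-2 + 4² - 1*4) + (4 - w)) = -4 + ((-2 + 16 - 4) + (4 - w)) = -4 + (10 + (4 - w)) = -4 + (14 - w) = 10 - w)
N(2)³ = (10 - 1*2)³ = (10 - 2)³ = 8³ = 512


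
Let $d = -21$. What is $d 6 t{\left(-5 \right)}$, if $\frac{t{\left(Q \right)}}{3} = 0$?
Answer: $0$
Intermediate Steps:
$t{\left(Q \right)} = 0$ ($t{\left(Q \right)} = 3 \cdot 0 = 0$)
$d 6 t{\left(-5 \right)} = \left(-21\right) 6 \cdot 0 = \left(-126\right) 0 = 0$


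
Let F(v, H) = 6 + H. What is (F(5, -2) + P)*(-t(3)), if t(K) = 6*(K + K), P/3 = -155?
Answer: 16596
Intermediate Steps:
P = -465 (P = 3*(-155) = -465)
t(K) = 12*K (t(K) = 6*(2*K) = 12*K)
(F(5, -2) + P)*(-t(3)) = ((6 - 2) - 465)*(-12*3) = (4 - 465)*(-1*36) = -461*(-36) = 16596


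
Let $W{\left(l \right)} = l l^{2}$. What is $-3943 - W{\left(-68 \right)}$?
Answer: $310489$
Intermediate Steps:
$W{\left(l \right)} = l^{3}$
$-3943 - W{\left(-68 \right)} = -3943 - \left(-68\right)^{3} = -3943 - -314432 = -3943 + 314432 = 310489$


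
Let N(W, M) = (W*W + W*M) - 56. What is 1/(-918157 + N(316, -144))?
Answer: -1/863861 ≈ -1.1576e-6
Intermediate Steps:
N(W, M) = -56 + W² + M*W (N(W, M) = (W² + M*W) - 56 = -56 + W² + M*W)
1/(-918157 + N(316, -144)) = 1/(-918157 + (-56 + 316² - 144*316)) = 1/(-918157 + (-56 + 99856 - 45504)) = 1/(-918157 + 54296) = 1/(-863861) = -1/863861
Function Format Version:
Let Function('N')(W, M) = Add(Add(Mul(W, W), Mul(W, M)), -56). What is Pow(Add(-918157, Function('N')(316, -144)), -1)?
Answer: Rational(-1, 863861) ≈ -1.1576e-6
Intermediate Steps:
Function('N')(W, M) = Add(-56, Pow(W, 2), Mul(M, W)) (Function('N')(W, M) = Add(Add(Pow(W, 2), Mul(M, W)), -56) = Add(-56, Pow(W, 2), Mul(M, W)))
Pow(Add(-918157, Function('N')(316, -144)), -1) = Pow(Add(-918157, Add(-56, Pow(316, 2), Mul(-144, 316))), -1) = Pow(Add(-918157, Add(-56, 99856, -45504)), -1) = Pow(Add(-918157, 54296), -1) = Pow(-863861, -1) = Rational(-1, 863861)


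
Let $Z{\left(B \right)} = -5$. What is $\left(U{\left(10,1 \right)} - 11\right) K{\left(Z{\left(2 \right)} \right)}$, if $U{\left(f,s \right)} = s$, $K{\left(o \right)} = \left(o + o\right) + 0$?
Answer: $100$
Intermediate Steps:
$K{\left(o \right)} = 2 o$ ($K{\left(o \right)} = 2 o + 0 = 2 o$)
$\left(U{\left(10,1 \right)} - 11\right) K{\left(Z{\left(2 \right)} \right)} = \left(1 - 11\right) 2 \left(-5\right) = \left(-10\right) \left(-10\right) = 100$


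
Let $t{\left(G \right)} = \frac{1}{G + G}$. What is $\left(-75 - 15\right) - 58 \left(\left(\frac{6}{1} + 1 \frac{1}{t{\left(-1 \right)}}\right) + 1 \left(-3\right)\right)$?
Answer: $-148$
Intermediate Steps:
$t{\left(G \right)} = \frac{1}{2 G}$
$\left(-75 - 15\right) - 58 \left(\left(\frac{6}{1} + 1 \frac{1}{t{\left(-1 \right)}}\right) + 1 \left(-3\right)\right) = \left(-75 - 15\right) - 58 \left(\left(\frac{6}{1} + 1 \frac{1}{\frac{1}{2} \frac{1}{-1}}\right) + 1 \left(-3\right)\right) = -90 - 58 \left(\left(6 \cdot 1 + 1 \frac{1}{\frac{1}{2} \left(-1\right)}\right) - 3\right) = -90 - 58 \left(\left(6 + 1 \frac{1}{- \frac{1}{2}}\right) - 3\right) = -90 - 58 \left(\left(6 + 1 \left(-2\right)\right) - 3\right) = -90 - 58 \left(\left(6 - 2\right) - 3\right) = -90 - 58 \left(4 - 3\right) = -90 - 58 = -148$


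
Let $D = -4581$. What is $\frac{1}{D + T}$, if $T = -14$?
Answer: $- \frac{1}{4595} \approx -0.00021763$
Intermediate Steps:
$\frac{1}{D + T} = \frac{1}{-4581 - 14} = \frac{1}{-4595} = - \frac{1}{4595}$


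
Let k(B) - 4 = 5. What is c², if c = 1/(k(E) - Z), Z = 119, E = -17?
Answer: 1/12100 ≈ 8.2645e-5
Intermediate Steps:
k(B) = 9 (k(B) = 4 + 5 = 9)
c = -1/110 (c = 1/(9 - 1*119) = 1/(9 - 119) = 1/(-110) = -1/110 ≈ -0.0090909)
c² = (-1/110)² = 1/12100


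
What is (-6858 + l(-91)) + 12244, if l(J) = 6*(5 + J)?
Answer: 4870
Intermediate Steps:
l(J) = 30 + 6*J
(-6858 + l(-91)) + 12244 = (-6858 + (30 + 6*(-91))) + 12244 = (-6858 + (30 - 546)) + 12244 = (-6858 - 516) + 12244 = -7374 + 12244 = 4870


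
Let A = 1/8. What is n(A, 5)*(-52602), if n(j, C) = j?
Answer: -26301/4 ≈ -6575.3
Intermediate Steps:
A = 1/8 ≈ 0.12500
n(A, 5)*(-52602) = (1/8)*(-52602) = -26301/4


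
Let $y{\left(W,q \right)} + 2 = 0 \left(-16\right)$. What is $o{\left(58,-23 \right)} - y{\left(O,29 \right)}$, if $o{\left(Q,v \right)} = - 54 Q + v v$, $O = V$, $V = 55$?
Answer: $-2601$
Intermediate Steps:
$O = 55$
$o{\left(Q,v \right)} = v^{2} - 54 Q$ ($o{\left(Q,v \right)} = - 54 Q + v^{2} = v^{2} - 54 Q$)
$y{\left(W,q \right)} = -2$ ($y{\left(W,q \right)} = -2 + 0 \left(-16\right) = -2 + 0 = -2$)
$o{\left(58,-23 \right)} - y{\left(O,29 \right)} = \left(\left(-23\right)^{2} - 3132\right) - -2 = \left(529 - 3132\right) + 2 = -2603 + 2 = -2601$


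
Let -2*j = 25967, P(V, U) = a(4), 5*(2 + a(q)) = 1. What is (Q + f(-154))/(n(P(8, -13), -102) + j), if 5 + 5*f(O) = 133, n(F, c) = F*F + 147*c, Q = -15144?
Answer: 755920/1398713 ≈ 0.54044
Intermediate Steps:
a(q) = -9/5 (a(q) = -2 + (⅕)*1 = -2 + ⅕ = -9/5)
P(V, U) = -9/5
j = -25967/2 (j = -½*25967 = -25967/2 ≈ -12984.)
n(F, c) = F² + 147*c
f(O) = 128/5 (f(O) = -1 + (⅕)*133 = -1 + 133/5 = 128/5)
(Q + f(-154))/(n(P(8, -13), -102) + j) = (-15144 + 128/5)/(((-9/5)² + 147*(-102)) - 25967/2) = -75592/(5*((81/25 - 14994) - 25967/2)) = -75592/(5*(-374769/25 - 25967/2)) = -75592/(5*(-1398713/50)) = -75592/5*(-50/1398713) = 755920/1398713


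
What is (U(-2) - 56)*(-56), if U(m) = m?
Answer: 3248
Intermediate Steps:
(U(-2) - 56)*(-56) = (-2 - 56)*(-56) = -58*(-56) = 3248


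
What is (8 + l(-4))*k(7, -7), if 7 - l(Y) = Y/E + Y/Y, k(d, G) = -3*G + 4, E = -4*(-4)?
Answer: 1425/4 ≈ 356.25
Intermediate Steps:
E = 16
k(d, G) = 4 - 3*G
l(Y) = 6 - Y/16 (l(Y) = 7 - (Y/16 + Y/Y) = 7 - (Y*(1/16) + 1) = 7 - (Y/16 + 1) = 7 - (1 + Y/16) = 7 + (-1 - Y/16) = 6 - Y/16)
(8 + l(-4))*k(7, -7) = (8 + (6 - 1/16*(-4)))*(4 - 3*(-7)) = (8 + (6 + ¼))*(4 + 21) = (8 + 25/4)*25 = (57/4)*25 = 1425/4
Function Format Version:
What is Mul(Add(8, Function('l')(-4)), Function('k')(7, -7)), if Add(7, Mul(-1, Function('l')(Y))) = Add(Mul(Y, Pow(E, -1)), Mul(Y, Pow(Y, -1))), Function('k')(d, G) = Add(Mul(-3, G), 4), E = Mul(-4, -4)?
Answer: Rational(1425, 4) ≈ 356.25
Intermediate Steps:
E = 16
Function('k')(d, G) = Add(4, Mul(-3, G))
Function('l')(Y) = Add(6, Mul(Rational(-1, 16), Y)) (Function('l')(Y) = Add(7, Mul(-1, Add(Mul(Y, Pow(16, -1)), Mul(Y, Pow(Y, -1))))) = Add(7, Mul(-1, Add(Mul(Y, Rational(1, 16)), 1))) = Add(7, Mul(-1, Add(Mul(Rational(1, 16), Y), 1))) = Add(7, Mul(-1, Add(1, Mul(Rational(1, 16), Y)))) = Add(7, Add(-1, Mul(Rational(-1, 16), Y))) = Add(6, Mul(Rational(-1, 16), Y)))
Mul(Add(8, Function('l')(-4)), Function('k')(7, -7)) = Mul(Add(8, Add(6, Mul(Rational(-1, 16), -4))), Add(4, Mul(-3, -7))) = Mul(Add(8, Add(6, Rational(1, 4))), Add(4, 21)) = Mul(Add(8, Rational(25, 4)), 25) = Mul(Rational(57, 4), 25) = Rational(1425, 4)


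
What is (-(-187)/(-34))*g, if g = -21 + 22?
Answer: -11/2 ≈ -5.5000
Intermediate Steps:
g = 1
(-(-187)/(-34))*g = -(-187)/(-34)*1 = -(-187)*(-1)/34*1 = -11*½*1 = -11/2*1 = -11/2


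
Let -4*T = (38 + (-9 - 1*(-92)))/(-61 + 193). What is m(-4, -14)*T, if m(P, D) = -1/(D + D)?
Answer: -11/1344 ≈ -0.0081845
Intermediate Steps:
m(P, D) = -1/(2*D)
T = -11/48 (T = -(38 + (-9 - 1*(-92)))/(4*(-61 + 193)) = -(38 + (-9 + 92))/(4*132) = -(38 + 83)/(4*132) = -121/(4*132) = -¼*11/12 = -11/48 ≈ -0.22917)
m(-4, -14)*T = -½/(-14)*(-11/48) = -½*(-1/14)*(-11/48) = (1/28)*(-11/48) = -11/1344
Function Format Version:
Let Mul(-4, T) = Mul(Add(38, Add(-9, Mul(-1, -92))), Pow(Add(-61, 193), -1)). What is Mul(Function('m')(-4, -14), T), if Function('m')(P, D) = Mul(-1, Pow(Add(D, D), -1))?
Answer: Rational(-11, 1344) ≈ -0.0081845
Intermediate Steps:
Function('m')(P, D) = Mul(Rational(-1, 2), Pow(D, -1)) (Function('m')(P, D) = Mul(-1, Pow(Mul(2, D), -1)) = Mul(-1, Mul(Rational(1, 2), Pow(D, -1))) = Mul(Rational(-1, 2), Pow(D, -1)))
T = Rational(-11, 48) (T = Mul(Rational(-1, 4), Mul(Add(38, Add(-9, Mul(-1, -92))), Pow(Add(-61, 193), -1))) = Mul(Rational(-1, 4), Mul(Add(38, Add(-9, 92)), Pow(132, -1))) = Mul(Rational(-1, 4), Mul(Add(38, 83), Rational(1, 132))) = Mul(Rational(-1, 4), Mul(121, Rational(1, 132))) = Mul(Rational(-1, 4), Rational(11, 12)) = Rational(-11, 48) ≈ -0.22917)
Mul(Function('m')(-4, -14), T) = Mul(Mul(Rational(-1, 2), Pow(-14, -1)), Rational(-11, 48)) = Mul(Mul(Rational(-1, 2), Rational(-1, 14)), Rational(-11, 48)) = Mul(Rational(1, 28), Rational(-11, 48)) = Rational(-11, 1344)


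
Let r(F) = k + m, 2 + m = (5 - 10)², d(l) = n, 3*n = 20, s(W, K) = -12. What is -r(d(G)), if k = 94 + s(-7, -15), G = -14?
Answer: -105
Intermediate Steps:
n = 20/3 (n = (⅓)*20 = 20/3 ≈ 6.6667)
d(l) = 20/3
k = 82 (k = 94 - 12 = 82)
m = 23 (m = -2 + (5 - 10)² = -2 + (-5)² = -2 + 25 = 23)
r(F) = 105 (r(F) = 82 + 23 = 105)
-r(d(G)) = -1*105 = -105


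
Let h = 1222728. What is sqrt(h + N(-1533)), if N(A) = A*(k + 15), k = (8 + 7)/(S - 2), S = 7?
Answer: sqrt(1195134) ≈ 1093.2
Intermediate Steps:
k = 3 (k = (8 + 7)/(7 - 2) = 15/5 = 15*(1/5) = 3)
N(A) = 18*A (N(A) = A*(3 + 15) = A*18 = 18*A)
sqrt(h + N(-1533)) = sqrt(1222728 + 18*(-1533)) = sqrt(1222728 - 27594) = sqrt(1195134)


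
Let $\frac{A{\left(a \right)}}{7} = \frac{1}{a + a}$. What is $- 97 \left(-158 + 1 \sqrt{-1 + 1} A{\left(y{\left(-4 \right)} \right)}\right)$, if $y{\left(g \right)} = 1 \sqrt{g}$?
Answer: $15326$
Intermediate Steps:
$y{\left(g \right)} = \sqrt{g}$
$A{\left(a \right)} = \frac{7}{2 a}$ ($A{\left(a \right)} = \frac{7}{a + a} = \frac{7}{2 a}$)
$- 97 \left(-158 + 1 \sqrt{-1 + 1} A{\left(y{\left(-4 \right)} \right)}\right) = - 97 \left(-158 + 1 \sqrt{-1 + 1} \frac{7}{2 \sqrt{-4}}\right) = - 97 \left(-158 + 1 \sqrt{0} \frac{7}{2 \cdot 2 i}\right) = - 97 \left(-158 + 1 \cdot 0 \frac{7 \left(- \frac{i}{2}\right)}{2}\right) = - 97 \left(-158 + 0 \left(- \frac{7 i}{4}\right)\right) = - 97 \left(-158 + 0\right) = \left(-97\right) \left(-158\right) = 15326$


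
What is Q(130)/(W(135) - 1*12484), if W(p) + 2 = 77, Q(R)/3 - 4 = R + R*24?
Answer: -9762/12409 ≈ -0.78669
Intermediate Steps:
Q(R) = 12 + 75*R (Q(R) = 12 + 3*(R + R*24) = 12 + 3*(R + 24*R) = 12 + 3*(25*R) = 12 + 75*R)
W(p) = 75 (W(p) = -2 + 77 = 75)
Q(130)/(W(135) - 1*12484) = (12 + 75*130)/(75 - 1*12484) = (12 + 9750)/(75 - 12484) = 9762/(-12409) = 9762*(-1/12409) = -9762/12409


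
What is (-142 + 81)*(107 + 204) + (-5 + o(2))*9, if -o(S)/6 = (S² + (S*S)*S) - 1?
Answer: -19610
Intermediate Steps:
o(S) = 6 - 6*S² - 6*S³ (o(S) = -6*((S² + (S*S)*S) - 1) = -6*((S² + S²*S) - 1) = -6*((S² + S³) - 1) = -6*(-1 + S² + S³) = 6 - 6*S² - 6*S³)
(-142 + 81)*(107 + 204) + (-5 + o(2))*9 = (-142 + 81)*(107 + 204) + (-5 + (6 - 6*2² - 6*2³))*9 = -61*311 + (-5 + (6 - 6*4 - 6*8))*9 = -18971 + (-5 + (6 - 24 - 48))*9 = -18971 + (-5 - 66)*9 = -18971 - 71*9 = -18971 - 639 = -19610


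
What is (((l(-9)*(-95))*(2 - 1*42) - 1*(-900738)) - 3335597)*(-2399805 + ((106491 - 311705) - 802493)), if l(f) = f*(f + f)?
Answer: 6199146873608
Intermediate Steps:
l(f) = 2*f² (l(f) = f*(2*f) = 2*f²)
(((l(-9)*(-95))*(2 - 1*42) - 1*(-900738)) - 3335597)*(-2399805 + ((106491 - 311705) - 802493)) = ((((2*(-9)²)*(-95))*(2 - 1*42) - 1*(-900738)) - 3335597)*(-2399805 + ((106491 - 311705) - 802493)) = ((((2*81)*(-95))*(2 - 42) + 900738) - 3335597)*(-2399805 + (-205214 - 802493)) = (((162*(-95))*(-40) + 900738) - 3335597)*(-2399805 - 1007707) = ((-15390*(-40) + 900738) - 3335597)*(-3407512) = ((615600 + 900738) - 3335597)*(-3407512) = (1516338 - 3335597)*(-3407512) = -1819259*(-3407512) = 6199146873608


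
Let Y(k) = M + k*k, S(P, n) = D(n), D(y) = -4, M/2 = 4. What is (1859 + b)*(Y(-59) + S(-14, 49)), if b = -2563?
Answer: -2453440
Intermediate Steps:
M = 8 (M = 2*4 = 8)
S(P, n) = -4
Y(k) = 8 + k**2 (Y(k) = 8 + k*k = 8 + k**2)
(1859 + b)*(Y(-59) + S(-14, 49)) = (1859 - 2563)*((8 + (-59)**2) - 4) = -704*((8 + 3481) - 4) = -704*(3489 - 4) = -704*3485 = -2453440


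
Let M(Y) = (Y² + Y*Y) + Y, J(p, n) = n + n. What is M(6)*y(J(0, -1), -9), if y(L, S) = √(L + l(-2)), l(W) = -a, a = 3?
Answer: 78*I*√5 ≈ 174.41*I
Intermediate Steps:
l(W) = -3 (l(W) = -1*3 = -3)
J(p, n) = 2*n
M(Y) = Y + 2*Y² (M(Y) = (Y² + Y²) + Y = 2*Y² + Y = Y + 2*Y²)
y(L, S) = √(-3 + L) (y(L, S) = √(L - 3) = √(-3 + L))
M(6)*y(J(0, -1), -9) = (6*(1 + 2*6))*√(-3 + 2*(-1)) = (6*(1 + 12))*√(-3 - 2) = (6*13)*√(-5) = 78*(I*√5) = 78*I*√5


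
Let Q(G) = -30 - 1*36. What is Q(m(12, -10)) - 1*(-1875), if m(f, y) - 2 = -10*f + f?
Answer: 1809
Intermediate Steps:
m(f, y) = 2 - 9*f (m(f, y) = 2 + (-10*f + f) = 2 - 9*f)
Q(G) = -66 (Q(G) = -30 - 36 = -66)
Q(m(12, -10)) - 1*(-1875) = -66 - 1*(-1875) = -66 + 1875 = 1809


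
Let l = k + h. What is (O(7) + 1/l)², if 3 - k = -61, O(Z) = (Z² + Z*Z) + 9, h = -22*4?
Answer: 6589489/576 ≈ 11440.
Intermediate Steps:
h = -88
O(Z) = 9 + 2*Z² (O(Z) = (Z² + Z²) + 9 = 2*Z² + 9 = 9 + 2*Z²)
k = 64 (k = 3 - 1*(-61) = 3 + 61 = 64)
l = -24 (l = 64 - 88 = -24)
(O(7) + 1/l)² = ((9 + 2*7²) + 1/(-24))² = ((9 + 2*49) - 1/24)² = ((9 + 98) - 1/24)² = (107 - 1/24)² = (2567/24)² = 6589489/576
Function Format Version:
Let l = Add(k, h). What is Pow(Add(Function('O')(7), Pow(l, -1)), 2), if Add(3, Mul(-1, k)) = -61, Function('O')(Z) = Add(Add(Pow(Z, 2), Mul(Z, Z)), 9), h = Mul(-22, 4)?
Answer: Rational(6589489, 576) ≈ 11440.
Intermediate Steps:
h = -88
Function('O')(Z) = Add(9, Mul(2, Pow(Z, 2))) (Function('O')(Z) = Add(Add(Pow(Z, 2), Pow(Z, 2)), 9) = Add(Mul(2, Pow(Z, 2)), 9) = Add(9, Mul(2, Pow(Z, 2))))
k = 64 (k = Add(3, Mul(-1, -61)) = Add(3, 61) = 64)
l = -24 (l = Add(64, -88) = -24)
Pow(Add(Function('O')(7), Pow(l, -1)), 2) = Pow(Add(Add(9, Mul(2, Pow(7, 2))), Pow(-24, -1)), 2) = Pow(Add(Add(9, Mul(2, 49)), Rational(-1, 24)), 2) = Pow(Add(Add(9, 98), Rational(-1, 24)), 2) = Pow(Add(107, Rational(-1, 24)), 2) = Pow(Rational(2567, 24), 2) = Rational(6589489, 576)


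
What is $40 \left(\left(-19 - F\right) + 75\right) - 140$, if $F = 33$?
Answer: $780$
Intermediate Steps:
$40 \left(\left(-19 - F\right) + 75\right) - 140 = 40 \left(\left(-19 - 33\right) + 75\right) - 140 = 40 \left(-52 + 75\right) - 140 = 40 \cdot 23 - 140 = 920 - 140 = 780$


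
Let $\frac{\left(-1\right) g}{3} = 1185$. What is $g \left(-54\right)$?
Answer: $191970$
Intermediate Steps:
$g = -3555$ ($g = \left(-3\right) 1185 = -3555$)
$g \left(-54\right) = \left(-3555\right) \left(-54\right) = 191970$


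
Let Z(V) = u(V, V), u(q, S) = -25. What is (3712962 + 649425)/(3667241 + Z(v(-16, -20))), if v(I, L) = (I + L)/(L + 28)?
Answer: 4362387/3667216 ≈ 1.1896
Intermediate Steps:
v(I, L) = (I + L)/(28 + L)
Z(V) = -25
(3712962 + 649425)/(3667241 + Z(v(-16, -20))) = (3712962 + 649425)/(3667241 - 25) = 4362387/3667216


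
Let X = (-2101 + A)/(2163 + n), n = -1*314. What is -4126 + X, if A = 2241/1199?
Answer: -9149656684/2216951 ≈ -4127.1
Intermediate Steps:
A = 2241/1199 (A = 2241*(1/1199) = 2241/1199 ≈ 1.8691)
n = -314
X = -2516858/2216951 (X = (-2101 + 2241/1199)/(2163 - 314) = -2516858/1199/1849 = -2516858/1199*1/1849 = -2516858/2216951 ≈ -1.1353)
-4126 + X = -4126 - 2516858/2216951 = -9149656684/2216951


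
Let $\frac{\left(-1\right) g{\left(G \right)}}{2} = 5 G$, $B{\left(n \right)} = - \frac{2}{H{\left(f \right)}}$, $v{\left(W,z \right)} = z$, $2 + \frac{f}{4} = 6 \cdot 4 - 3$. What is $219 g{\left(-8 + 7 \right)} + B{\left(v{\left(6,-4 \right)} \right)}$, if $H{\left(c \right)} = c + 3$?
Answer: $\frac{173008}{79} \approx 2190.0$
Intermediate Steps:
$f = 76$ ($f = -8 + 4 \left(6 \cdot 4 - 3\right) = -8 + 4 \left(24 - 3\right) = -8 + 4 \cdot 21 = -8 + 84 = 76$)
$H{\left(c \right)} = 3 + c$
$B{\left(n \right)} = - \frac{2}{79}$ ($B{\left(n \right)} = - \frac{2}{3 + 76} = - \frac{2}{79}$)
$g{\left(G \right)} = - 10 G$ ($g{\left(G \right)} = - 2 \cdot 5 G = - 10 G$)
$219 g{\left(-8 + 7 \right)} + B{\left(v{\left(6,-4 \right)} \right)} = 219 \left(- 10 \left(-8 + 7\right)\right) - \frac{2}{79} = 219 \left(\left(-10\right) \left(-1\right)\right) - \frac{2}{79} = 219 \cdot 10 - \frac{2}{79} = 2190 - \frac{2}{79} = \frac{173008}{79}$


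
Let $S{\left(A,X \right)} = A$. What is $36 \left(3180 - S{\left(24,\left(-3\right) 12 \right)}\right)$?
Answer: $113616$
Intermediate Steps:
$36 \left(3180 - S{\left(24,\left(-3\right) 12 \right)}\right) = 36 \left(3180 - 24\right) = 36 \cdot 3156 = 113616$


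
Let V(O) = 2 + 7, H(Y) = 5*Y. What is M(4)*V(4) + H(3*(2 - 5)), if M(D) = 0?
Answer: -45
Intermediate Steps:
V(O) = 9
M(4)*V(4) + H(3*(2 - 5)) = 0*9 + 5*(3*(2 - 5)) = 0 + 5*(3*(-3)) = 0 + 5*(-9) = 0 - 45 = -45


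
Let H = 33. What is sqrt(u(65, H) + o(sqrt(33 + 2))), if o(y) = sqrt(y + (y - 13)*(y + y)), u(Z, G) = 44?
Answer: sqrt(44 + I*35**(1/4)*sqrt(25 - 2*sqrt(35))) ≈ 6.6662 + 0.66201*I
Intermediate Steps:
o(y) = sqrt(y + 2*y*(-13 + y)) (o(y) = sqrt(y + (-13 + y)*(2*y)) = sqrt(y + 2*y*(-13 + y)))
sqrt(u(65, H) + o(sqrt(33 + 2))) = sqrt(44 + sqrt(sqrt(33 + 2)*(-25 + 2*sqrt(33 + 2)))) = sqrt(44 + sqrt(sqrt(35)*(-25 + 2*sqrt(35)))) = sqrt(44 + 35**(1/4)*sqrt(-25 + 2*sqrt(35)))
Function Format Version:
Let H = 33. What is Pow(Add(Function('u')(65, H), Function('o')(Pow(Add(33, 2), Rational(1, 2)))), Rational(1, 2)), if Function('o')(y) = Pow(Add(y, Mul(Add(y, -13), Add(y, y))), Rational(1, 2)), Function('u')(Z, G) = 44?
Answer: Pow(Add(44, Mul(I, Pow(35, Rational(1, 4)), Pow(Add(25, Mul(-2, Pow(35, Rational(1, 2)))), Rational(1, 2)))), Rational(1, 2)) ≈ Add(6.6662, Mul(0.66201, I))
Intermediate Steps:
Function('o')(y) = Pow(Add(y, Mul(2, y, Add(-13, y))), Rational(1, 2)) (Function('o')(y) = Pow(Add(y, Mul(Add(-13, y), Mul(2, y))), Rational(1, 2)) = Pow(Add(y, Mul(2, y, Add(-13, y))), Rational(1, 2)))
Pow(Add(Function('u')(65, H), Function('o')(Pow(Add(33, 2), Rational(1, 2)))), Rational(1, 2)) = Pow(Add(44, Pow(Mul(Pow(Add(33, 2), Rational(1, 2)), Add(-25, Mul(2, Pow(Add(33, 2), Rational(1, 2))))), Rational(1, 2))), Rational(1, 2)) = Pow(Add(44, Pow(Mul(Pow(35, Rational(1, 2)), Add(-25, Mul(2, Pow(35, Rational(1, 2))))), Rational(1, 2))), Rational(1, 2)) = Pow(Add(44, Mul(Pow(35, Rational(1, 4)), Pow(Add(-25, Mul(2, Pow(35, Rational(1, 2)))), Rational(1, 2)))), Rational(1, 2))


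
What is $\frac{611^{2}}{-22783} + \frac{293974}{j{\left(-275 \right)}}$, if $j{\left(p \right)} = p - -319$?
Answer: $\frac{3340591759}{501226} \approx 6664.8$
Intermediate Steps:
$j{\left(p \right)} = 319 + p$ ($j{\left(p \right)} = p + 319 = 319 + p$)
$\frac{611^{2}}{-22783} + \frac{293974}{j{\left(-275 \right)}} = \frac{611^{2}}{-22783} + \frac{293974}{319 - 275} = 373321 \left(- \frac{1}{22783}\right) + \frac{293974}{44} = - \frac{373321}{22783} + 293974 \cdot \frac{1}{44} = - \frac{373321}{22783} + \frac{146987}{22} = \frac{3340591759}{501226}$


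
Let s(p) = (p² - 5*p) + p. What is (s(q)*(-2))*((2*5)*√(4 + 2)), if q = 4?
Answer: 0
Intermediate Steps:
s(p) = p² - 4*p
(s(q)*(-2))*((2*5)*√(4 + 2)) = ((4*(-4 + 4))*(-2))*((2*5)*√(4 + 2)) = ((4*0)*(-2))*(10*√6) = (0*(-2))*(10*√6) = 0*(10*√6) = 0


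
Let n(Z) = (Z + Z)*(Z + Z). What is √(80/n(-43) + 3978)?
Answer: √7355342/43 ≈ 63.071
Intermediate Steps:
n(Z) = 4*Z² (n(Z) = (2*Z)*(2*Z) = 4*Z²)
√(80/n(-43) + 3978) = √(80/((4*(-43)²)) + 3978) = √(80/((4*1849)) + 3978) = √(80/7396 + 3978) = √(80*(1/7396) + 3978) = √(20/1849 + 3978) = √(7355342/1849) = √7355342/43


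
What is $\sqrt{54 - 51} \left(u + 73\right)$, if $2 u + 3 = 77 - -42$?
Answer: $131 \sqrt{3} \approx 226.9$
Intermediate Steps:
$u = 58$ ($u = - \frac{3}{2} + \frac{77 - -42}{2} = - \frac{3}{2} + \frac{77 + 42}{2} = - \frac{3}{2} + \frac{1}{2} \cdot 119 = - \frac{3}{2} + \frac{119}{2} = 58$)
$\sqrt{54 - 51} \left(u + 73\right) = \sqrt{54 - 51} \left(58 + 73\right) = \sqrt{3} \cdot 131 = 131 \sqrt{3}$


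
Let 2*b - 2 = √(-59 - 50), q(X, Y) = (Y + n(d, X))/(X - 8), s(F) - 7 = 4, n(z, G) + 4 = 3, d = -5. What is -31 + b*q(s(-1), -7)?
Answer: -101/3 - 4*I*√109/3 ≈ -33.667 - 13.92*I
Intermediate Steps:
n(z, G) = -1 (n(z, G) = -4 + 3 = -1)
s(F) = 11 (s(F) = 7 + 4 = 11)
q(X, Y) = (-1 + Y)/(-8 + X) (q(X, Y) = (Y - 1)/(X - 8) = (-1 + Y)/(-8 + X))
b = 1 + I*√109/2 (b = 1 + √(-59 - 50)/2 = 1 + √(-109)/2 = 1 + (I*√109)/2 = 1 + I*√109/2 ≈ 1.0 + 5.2202*I)
-31 + b*q(s(-1), -7) = -31 + (1 + I*√109/2)*((-1 - 7)/(-8 + 11)) = -31 + (1 + I*√109/2)*(-8/3) = -31 + (-8/3 - 4*I*√109/3) = -101/3 - 4*I*√109/3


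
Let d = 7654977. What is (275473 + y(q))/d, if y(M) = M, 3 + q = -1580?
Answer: 273890/7654977 ≈ 0.035779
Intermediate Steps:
q = -1583 (q = -3 - 1580 = -1583)
(275473 + y(q))/d = (275473 - 1583)/7654977 = 273890*(1/7654977) = 273890/7654977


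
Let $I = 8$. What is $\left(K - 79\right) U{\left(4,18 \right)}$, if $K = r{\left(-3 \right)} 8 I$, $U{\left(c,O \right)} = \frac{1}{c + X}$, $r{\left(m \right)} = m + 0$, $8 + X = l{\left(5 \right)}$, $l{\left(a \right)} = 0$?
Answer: $\frac{271}{4} \approx 67.75$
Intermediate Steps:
$X = -8$ ($X = -8 + 0 = -8$)
$r{\left(m \right)} = m$
$U{\left(c,O \right)} = \frac{1}{-8 + c}$ ($U{\left(c,O \right)} = \frac{1}{c - 8} = \frac{1}{-8 + c}$)
$K = -192$ ($K = \left(-3\right) 8 \cdot 8 = \left(-24\right) 8 = -192$)
$\left(K - 79\right) U{\left(4,18 \right)} = \frac{-192 - 79}{-8 + 4} = - \frac{271}{-4} = \left(-271\right) \left(- \frac{1}{4}\right) = \frac{271}{4}$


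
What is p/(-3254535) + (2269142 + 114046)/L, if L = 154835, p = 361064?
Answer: 1540052682628/100783185345 ≈ 15.281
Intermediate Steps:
p/(-3254535) + (2269142 + 114046)/L = 361064/(-3254535) + (2269142 + 114046)/154835 = 361064*(-1/3254535) + 2383188*(1/154835) = -361064/3254535 + 2383188/154835 = 1540052682628/100783185345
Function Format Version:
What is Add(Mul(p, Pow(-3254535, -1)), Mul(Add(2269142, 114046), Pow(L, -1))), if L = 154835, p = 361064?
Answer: Rational(1540052682628, 100783185345) ≈ 15.281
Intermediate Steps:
Add(Mul(p, Pow(-3254535, -1)), Mul(Add(2269142, 114046), Pow(L, -1))) = Add(Mul(361064, Pow(-3254535, -1)), Mul(Add(2269142, 114046), Pow(154835, -1))) = Add(Mul(361064, Rational(-1, 3254535)), Mul(2383188, Rational(1, 154835))) = Add(Rational(-361064, 3254535), Rational(2383188, 154835)) = Rational(1540052682628, 100783185345)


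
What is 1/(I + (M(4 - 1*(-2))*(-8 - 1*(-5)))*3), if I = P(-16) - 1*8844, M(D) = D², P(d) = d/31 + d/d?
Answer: -31/284193 ≈ -0.00010908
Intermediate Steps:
P(d) = 1 + d/31 (P(d) = d*(1/31) + 1 = d/31 + 1 = 1 + d/31)
I = -274149/31 (I = (1 + (1/31)*(-16)) - 1*8844 = (1 - 16/31) - 8844 = 15/31 - 8844 = -274149/31 ≈ -8843.5)
1/(I + (M(4 - 1*(-2))*(-8 - 1*(-5)))*3) = 1/(-274149/31 + ((4 - 1*(-2))²*(-8 - 1*(-5)))*3) = 1/(-274149/31 + ((4 + 2)²*(-8 + 5))*3) = 1/(-274149/31 + (6²*(-3))*3) = 1/(-274149/31 + (36*(-3))*3) = 1/(-274149/31 - 108*3) = 1/(-274149/31 - 324) = 1/(-284193/31) = -31/284193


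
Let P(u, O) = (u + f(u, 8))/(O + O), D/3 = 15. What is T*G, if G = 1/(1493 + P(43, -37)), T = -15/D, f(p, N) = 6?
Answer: -74/331299 ≈ -0.00022336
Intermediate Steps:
D = 45 (D = 3*15 = 45)
P(u, O) = (6 + u)/(2*O) (P(u, O) = (u + 6)/(O + O) = (6 + u)/((2*O)) = (6 + u)*(1/(2*O)) = (6 + u)/(2*O))
T = -⅓ (T = -15/45 = -15*1/45 = -⅓ ≈ -0.33333)
G = 74/110433 (G = 1/(1493 + (½)*(6 + 43)/(-37)) = 1/(1493 + (½)*(-1/37)*49) = 1/(1493 - 49/74) = 1/(110433/74) = 74/110433 ≈ 0.00067009)
T*G = -⅓*74/110433 = -74/331299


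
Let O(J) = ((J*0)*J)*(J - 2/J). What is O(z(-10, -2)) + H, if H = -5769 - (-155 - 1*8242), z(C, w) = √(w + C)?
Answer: 2628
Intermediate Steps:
z(C, w) = √(C + w)
O(J) = 0 (O(J) = (0*J)*(J - 2/J) = 0*(J - 2/J) = 0)
H = 2628 (H = -5769 - (-155 - 8242) = -5769 - 1*(-8397) = -5769 + 8397 = 2628)
O(z(-10, -2)) + H = 0 + 2628 = 2628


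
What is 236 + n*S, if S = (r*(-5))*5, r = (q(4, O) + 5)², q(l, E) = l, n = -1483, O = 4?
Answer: 3003311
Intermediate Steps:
r = 81 (r = (4 + 5)² = 9² = 81)
S = -2025 (S = (81*(-5))*5 = -405*5 = -2025)
236 + n*S = 236 - 1483*(-2025) = 236 + 3003075 = 3003311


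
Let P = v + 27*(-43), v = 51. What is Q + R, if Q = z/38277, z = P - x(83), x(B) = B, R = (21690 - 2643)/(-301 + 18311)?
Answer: 707576089/689368770 ≈ 1.0264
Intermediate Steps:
R = 19047/18010 ≈ 1.0576
P = -1110 (P = 51 + 27*(-43) = 51 - 1161 = -1110)
z = -1193 (z = -1110 - 1*83 = -1110 - 83 = -1193)
Q = -1193/38277 ≈ -0.031168
Q + R = -1193/38277 + 19047/18010 = 707576089/689368770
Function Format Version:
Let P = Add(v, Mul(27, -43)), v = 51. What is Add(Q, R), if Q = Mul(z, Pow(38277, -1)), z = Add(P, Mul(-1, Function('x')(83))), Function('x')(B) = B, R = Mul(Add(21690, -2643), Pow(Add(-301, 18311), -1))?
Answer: Rational(707576089, 689368770) ≈ 1.0264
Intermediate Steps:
R = Rational(19047, 18010) (R = Mul(19047, Pow(18010, -1)) = Mul(19047, Rational(1, 18010)) = Rational(19047, 18010) ≈ 1.0576)
P = -1110 (P = Add(51, Mul(27, -43)) = Add(51, -1161) = -1110)
z = -1193 (z = Add(-1110, Mul(-1, 83)) = Add(-1110, -83) = -1193)
Q = Rational(-1193, 38277) (Q = Mul(-1193, Pow(38277, -1)) = Mul(-1193, Rational(1, 38277)) = Rational(-1193, 38277) ≈ -0.031168)
Add(Q, R) = Add(Rational(-1193, 38277), Rational(19047, 18010)) = Rational(707576089, 689368770)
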